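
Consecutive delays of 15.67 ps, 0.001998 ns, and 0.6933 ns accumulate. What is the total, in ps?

In ps:
  15.67 ps → 15.67
  0.001998 ns = 0.001998e3 ps = 1.998
  0.6933 ns = 0.6933e3 ps = 693.3
Sum: 15.67 + 1.998 + 693.3 = 710.968

710.968 ps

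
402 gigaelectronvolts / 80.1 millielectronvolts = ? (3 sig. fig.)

(402 × 10⁹) / (80.1 × 10⁻³) = 5.019 × 10¹²

5020000000000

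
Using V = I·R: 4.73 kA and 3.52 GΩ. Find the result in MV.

4.73 × 10³ × 3.52 × 10⁹ = 16.6496 × 10¹² V

16649600 MV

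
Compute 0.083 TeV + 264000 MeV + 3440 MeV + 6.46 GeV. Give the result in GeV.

356.9 GeV

In GeV:
  0.083 TeV = 0.083 × 10³ GeV = 83
  264000 MeV = 264000 × 10⁻³ GeV = 264
  3440 MeV = 3440 × 10⁻³ GeV = 3.44
  6.46 GeV → 6.46
Sum: 83 + 264 + 3.44 + 6.46 = 356.9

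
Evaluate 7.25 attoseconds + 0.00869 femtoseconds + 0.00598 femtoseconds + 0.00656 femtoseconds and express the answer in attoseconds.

In attoseconds:
  7.25 attoseconds → 7.25
  0.00869 femtoseconds = 0.00869e3 attoseconds = 8.69
  0.00598 femtoseconds = 0.00598e3 attoseconds = 5.98
  0.00656 femtoseconds = 0.00656e3 attoseconds = 6.56
Sum: 7.25 + 8.69 + 5.98 + 6.56 = 28.48

28.48 attoseconds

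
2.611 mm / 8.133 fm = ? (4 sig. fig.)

321000000000

(2.611 × 10⁻³) / (8.133 × 10⁻¹⁵) = 0.32104 × 10¹²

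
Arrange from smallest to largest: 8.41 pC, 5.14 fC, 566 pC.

8.41 pC = 0.00000000000841 C
5.14 fC = 0.00000000000000514 C
566 pC = 0.000000000566 C

5.14 fC < 8.41 pC < 566 pC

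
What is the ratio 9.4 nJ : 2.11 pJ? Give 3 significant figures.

4450

(9.4e-9) / (2.11e-12) = 4.455e3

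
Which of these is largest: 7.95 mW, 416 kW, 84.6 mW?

7.95 mW = 0.00795 W
416 kW = 416000 W
84.6 mW = 0.0846 W

416 kW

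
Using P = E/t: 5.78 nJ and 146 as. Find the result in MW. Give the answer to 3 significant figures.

(5.78 × 10^-9) / (146 × 10^-18) = 0.039589 × 10^9 W

39.6 MW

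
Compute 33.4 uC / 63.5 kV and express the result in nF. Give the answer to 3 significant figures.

0.526 nF

(33.4e-6) / (63.5e3) = 0.52598e-9 F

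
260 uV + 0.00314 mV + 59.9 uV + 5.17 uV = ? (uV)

In uV:
  260 uV → 260
  0.00314 mV = 0.00314 × 10³ uV = 3.14
  59.9 uV → 59.9
  5.17 uV → 5.17
Sum: 260 + 3.14 + 59.9 + 5.17 = 328.21

328.21 uV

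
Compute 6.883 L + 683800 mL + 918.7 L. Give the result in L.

1609.383 L

In L:
  6.883 L → 6.883
  683800 mL = 683800 × 10^-3 L = 683.8
  918.7 L → 918.7
Sum: 6.883 + 683.8 + 918.7 = 1609.383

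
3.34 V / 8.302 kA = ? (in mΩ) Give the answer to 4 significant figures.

(3.34) / (8.302 × 10³) = 0.402313 × 10⁻³ Ω

0.4023 mΩ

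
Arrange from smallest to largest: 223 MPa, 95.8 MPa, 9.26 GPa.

95.8 MPa < 223 MPa < 9.26 GPa

223 MPa = 223000000 Pa
95.8 MPa = 95800000 Pa
9.26 GPa = 9260000000 Pa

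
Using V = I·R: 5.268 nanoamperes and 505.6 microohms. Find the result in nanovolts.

5.268e-9 × 505.6e-6 = 2663.5008e-15 V

0.0026635008 nanovolts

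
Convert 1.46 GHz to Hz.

giga = 10^9, (no prefix) = 10^0; factor is 10^9.
1.46 × 10^9 = 1460000000

1460000000 Hz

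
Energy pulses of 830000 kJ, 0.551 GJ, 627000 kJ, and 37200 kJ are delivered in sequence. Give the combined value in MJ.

In MJ:
  830000 kJ = 830000e-3 MJ = 830
  0.551 GJ = 0.551e3 MJ = 551
  627000 kJ = 627000e-3 MJ = 627
  37200 kJ = 37200e-3 MJ = 37.2
Sum: 830 + 551 + 627 + 37.2 = 2045.2

2045.2 MJ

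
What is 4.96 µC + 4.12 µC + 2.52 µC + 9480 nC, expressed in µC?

21.08 µC

In µC:
  4.96 µC → 4.96
  4.12 µC → 4.12
  2.52 µC → 2.52
  9480 nC = 9480 × 10^-3 µC = 9.48
Sum: 4.96 + 4.12 + 2.52 + 9.48 = 21.08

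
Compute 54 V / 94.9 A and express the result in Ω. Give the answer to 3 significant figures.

0.569 Ω

(54) / (94.9) = 0.56902 Ω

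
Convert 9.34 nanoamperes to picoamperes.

9340 picoamperes

nano = 1e-9, pico = 1e-12; factor is 1e3.
9.34 × 1e3 = 9340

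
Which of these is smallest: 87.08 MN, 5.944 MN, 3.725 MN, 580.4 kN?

580.4 kN

87.08 MN = 87080000 N
5.944 MN = 5944000 N
3.725 MN = 3725000 N
580.4 kN = 580400 N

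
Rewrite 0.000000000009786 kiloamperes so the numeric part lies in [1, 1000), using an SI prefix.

= 9.786 × 10⁻⁹ amperes; 10⁻⁹ is nano.

9.786 nanoamperes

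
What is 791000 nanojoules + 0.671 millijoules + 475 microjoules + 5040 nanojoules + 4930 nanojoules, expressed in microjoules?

In microjoules:
  791000 nanojoules = 791000e-3 microjoules = 791
  0.671 millijoules = 0.671e3 microjoules = 671
  475 microjoules → 475
  5040 nanojoules = 5040e-3 microjoules = 5.04
  4930 nanojoules = 4930e-3 microjoules = 4.93
Sum: 791 + 671 + 475 + 5.04 + 4.93 = 1946.97

1946.97 microjoules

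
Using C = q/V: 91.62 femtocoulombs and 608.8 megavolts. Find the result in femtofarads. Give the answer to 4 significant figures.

(91.62 × 10⁻¹⁵) / (608.8 × 10⁶) = 0.150493 × 10⁻²¹ F

0.0000001505 femtofarads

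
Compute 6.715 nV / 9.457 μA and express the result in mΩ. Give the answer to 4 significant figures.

0.7101 mΩ

(6.715 × 10^-9) / (9.457 × 10^-6) = 0.710056 × 10^-3 Ω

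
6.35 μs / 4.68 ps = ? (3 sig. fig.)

1360000

(6.35 × 10^-6) / (4.68 × 10^-12) = 1.357 × 10^6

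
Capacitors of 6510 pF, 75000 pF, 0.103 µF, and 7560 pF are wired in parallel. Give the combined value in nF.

192.07 nF

In nF:
  6510 pF = 6510 × 10⁻³ nF = 6.51
  75000 pF = 75000 × 10⁻³ nF = 75
  0.103 µF = 0.103 × 10³ nF = 103
  7560 pF = 7560 × 10⁻³ nF = 7.56
Sum: 6.51 + 75 + 103 + 7.56 = 192.07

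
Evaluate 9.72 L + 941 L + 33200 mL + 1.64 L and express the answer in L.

In L:
  9.72 L → 9.72
  941 L → 941
  33200 mL = 33200e-3 L = 33.2
  1.64 L → 1.64
Sum: 9.72 + 941 + 33.2 + 1.64 = 985.56

985.56 L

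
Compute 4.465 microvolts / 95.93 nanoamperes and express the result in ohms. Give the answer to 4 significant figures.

46.54 ohms

(4.465 × 10^-6) / (95.93 × 10^-9) = 0.0465444 × 10^3 Ω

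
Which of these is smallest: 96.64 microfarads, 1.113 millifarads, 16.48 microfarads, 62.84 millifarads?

16.48 microfarads

96.64 microfarads = 0.00009664 farads
1.113 millifarads = 0.001113 farads
16.48 microfarads = 0.00001648 farads
62.84 millifarads = 0.06284 farads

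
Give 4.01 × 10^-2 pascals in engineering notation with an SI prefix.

= 40.1 × 10^-3 pascals; 10^-3 is milli.

40.1 millipascals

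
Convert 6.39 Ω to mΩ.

(no prefix) = 10⁰, milli = 10⁻³; factor is 10³.
6.39 × 10³ = 6390

6390 mΩ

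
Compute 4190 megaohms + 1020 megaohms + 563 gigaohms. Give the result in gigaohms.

568.21 gigaohms

In gigaohms:
  4190 megaohms = 4190e-3 gigaohms = 4.19
  1020 megaohms = 1020e-3 gigaohms = 1.02
  563 gigaohms → 563
Sum: 4.19 + 1.02 + 563 = 568.21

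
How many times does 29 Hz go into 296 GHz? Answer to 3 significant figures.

(296 × 10⁹) / (29) = 10.21 × 10⁹

10200000000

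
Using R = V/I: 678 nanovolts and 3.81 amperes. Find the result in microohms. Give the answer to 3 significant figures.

0.178 microohms

(678 × 10^-9) / (3.81) = 177.95 × 10^-9 Ω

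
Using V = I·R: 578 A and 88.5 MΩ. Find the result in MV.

578 × 88.5e6 = 51153e6 V

51153 MV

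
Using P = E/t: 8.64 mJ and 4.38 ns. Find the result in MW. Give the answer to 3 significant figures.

(8.64e-3) / (4.38e-9) = 1.9726e6 W

1.97 MW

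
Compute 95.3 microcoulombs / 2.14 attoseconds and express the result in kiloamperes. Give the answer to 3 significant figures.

44500000000 kiloamperes

(95.3 × 10⁻⁶) / (2.14 × 10⁻¹⁸) = 44.533 × 10¹² A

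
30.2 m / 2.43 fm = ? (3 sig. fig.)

(30.2) / (2.43 × 10^-15) = 12.43 × 10^15

12400000000000000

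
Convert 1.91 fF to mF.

femto = 10^-15, milli = 10^-3; factor is 10^-12.
1.91 × 10^-12 = 0.00000000000191

0.00000000000191 mF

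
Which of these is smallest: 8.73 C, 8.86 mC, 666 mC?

8.86 mC

8.73 C = 8.73 C
8.86 mC = 0.00886 C
666 mC = 0.666 C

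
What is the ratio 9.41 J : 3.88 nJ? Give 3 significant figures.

2430000000

(9.41) / (3.88e-9) = 2.425e9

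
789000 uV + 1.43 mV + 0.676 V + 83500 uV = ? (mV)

In mV:
  789000 uV = 789000e-3 mV = 789
  1.43 mV → 1.43
  0.676 V = 0.676e3 mV = 676
  83500 uV = 83500e-3 mV = 83.5
Sum: 789 + 1.43 + 676 + 83.5 = 1549.93

1549.93 mV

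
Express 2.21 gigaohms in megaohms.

2210 megaohms

giga = 10⁹, mega = 10⁶; factor is 10³.
2.21 × 10³ = 2210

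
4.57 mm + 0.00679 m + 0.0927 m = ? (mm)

104.06 mm

In mm:
  4.57 mm → 4.57
  0.00679 m = 0.00679 × 10^3 mm = 6.79
  0.0927 m = 0.0927 × 10^3 mm = 92.7
Sum: 4.57 + 6.79 + 92.7 = 104.06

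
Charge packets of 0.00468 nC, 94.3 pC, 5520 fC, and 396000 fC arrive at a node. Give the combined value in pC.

In pC:
  0.00468 nC = 0.00468e3 pC = 4.68
  94.3 pC → 94.3
  5520 fC = 5520e-3 pC = 5.52
  396000 fC = 396000e-3 pC = 396
Sum: 4.68 + 94.3 + 5.52 + 396 = 500.5

500.5 pC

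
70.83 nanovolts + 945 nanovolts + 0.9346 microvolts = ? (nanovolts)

In nanovolts:
  70.83 nanovolts → 70.83
  945 nanovolts → 945
  0.9346 microvolts = 0.9346e3 nanovolts = 934.6
Sum: 70.83 + 945 + 934.6 = 1950.43

1950.43 nanovolts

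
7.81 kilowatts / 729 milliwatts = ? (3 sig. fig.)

(7.81 × 10^3) / (729 × 10^-3) = 0.01071 × 10^6

10700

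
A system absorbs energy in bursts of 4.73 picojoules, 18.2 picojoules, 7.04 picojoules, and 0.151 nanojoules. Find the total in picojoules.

180.97 picojoules

In picojoules:
  4.73 picojoules → 4.73
  18.2 picojoules → 18.2
  7.04 picojoules → 7.04
  0.151 nanojoules = 0.151 × 10^3 picojoules = 151
Sum: 4.73 + 18.2 + 7.04 + 151 = 180.97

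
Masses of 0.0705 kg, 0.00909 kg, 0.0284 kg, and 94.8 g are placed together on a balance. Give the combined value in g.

In g:
  0.0705 kg = 0.0705e3 g = 70.5
  0.00909 kg = 0.00909e3 g = 9.09
  0.0284 kg = 0.0284e3 g = 28.4
  94.8 g → 94.8
Sum: 70.5 + 9.09 + 28.4 + 94.8 = 202.79

202.79 g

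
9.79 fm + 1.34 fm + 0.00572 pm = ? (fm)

16.85 fm

In fm:
  9.79 fm → 9.79
  1.34 fm → 1.34
  0.00572 pm = 0.00572 × 10^3 fm = 5.72
Sum: 9.79 + 1.34 + 5.72 = 16.85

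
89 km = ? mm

89000000 mm

kilo = 10³, milli = 10⁻³; factor is 10⁶.
89 × 10⁶ = 89000000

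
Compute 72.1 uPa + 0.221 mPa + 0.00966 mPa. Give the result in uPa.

In uPa:
  72.1 uPa → 72.1
  0.221 mPa = 0.221e3 uPa = 221
  0.00966 mPa = 0.00966e3 uPa = 9.66
Sum: 72.1 + 221 + 9.66 = 302.76

302.76 uPa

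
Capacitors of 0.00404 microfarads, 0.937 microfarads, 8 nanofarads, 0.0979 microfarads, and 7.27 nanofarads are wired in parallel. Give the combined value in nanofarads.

1054.21 nanofarads

In nanofarads:
  0.00404 microfarads = 0.00404e3 nanofarads = 4.04
  0.937 microfarads = 0.937e3 nanofarads = 937
  8 nanofarads → 8
  0.0979 microfarads = 0.0979e3 nanofarads = 97.9
  7.27 nanofarads → 7.27
Sum: 4.04 + 937 + 8 + 97.9 + 7.27 = 1054.21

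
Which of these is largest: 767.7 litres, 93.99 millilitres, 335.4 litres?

767.7 litres = 767.7 litres
93.99 millilitres = 0.09399 litres
335.4 litres = 335.4 litres

767.7 litres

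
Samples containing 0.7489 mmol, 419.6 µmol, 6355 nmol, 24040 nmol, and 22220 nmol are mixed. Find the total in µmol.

In µmol:
  0.7489 mmol = 0.7489e3 µmol = 748.9
  419.6 µmol → 419.6
  6355 nmol = 6355e-3 µmol = 6.355
  24040 nmol = 24040e-3 µmol = 24.04
  22220 nmol = 22220e-3 µmol = 22.22
Sum: 748.9 + 419.6 + 6.355 + 24.04 + 22.22 = 1221.115

1221.115 µmol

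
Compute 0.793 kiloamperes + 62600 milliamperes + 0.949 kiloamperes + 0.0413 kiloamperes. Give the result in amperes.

1845.9 amperes

In amperes:
  0.793 kiloamperes = 0.793e3 amperes = 793
  62600 milliamperes = 62600e-3 amperes = 62.6
  0.949 kiloamperes = 0.949e3 amperes = 949
  0.0413 kiloamperes = 0.0413e3 amperes = 41.3
Sum: 793 + 62.6 + 949 + 41.3 = 1845.9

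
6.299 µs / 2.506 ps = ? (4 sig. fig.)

2514000

(6.299e-6) / (2.506e-12) = 2.5136e6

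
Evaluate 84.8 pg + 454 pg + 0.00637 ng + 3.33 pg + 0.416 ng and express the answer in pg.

964.5 pg

In pg:
  84.8 pg → 84.8
  454 pg → 454
  0.00637 ng = 0.00637e3 pg = 6.37
  3.33 pg → 3.33
  0.416 ng = 0.416e3 pg = 416
Sum: 84.8 + 454 + 6.37 + 3.33 + 416 = 964.5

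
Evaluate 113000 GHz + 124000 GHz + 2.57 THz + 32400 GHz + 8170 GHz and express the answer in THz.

In THz:
  113000 GHz = 113000 × 10^-3 THz = 113
  124000 GHz = 124000 × 10^-3 THz = 124
  2.57 THz → 2.57
  32400 GHz = 32400 × 10^-3 THz = 32.4
  8170 GHz = 8170 × 10^-3 THz = 8.17
Sum: 113 + 124 + 2.57 + 32.4 + 8.17 = 280.14

280.14 THz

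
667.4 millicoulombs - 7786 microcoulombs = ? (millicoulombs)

In millicoulombs:
  667.4 millicoulombs → 667.4
  7786 microcoulombs = 7786 × 10^-3 millicoulombs = 7.786
Difference: 667.4 - 7.786 = 659.614

659.614 millicoulombs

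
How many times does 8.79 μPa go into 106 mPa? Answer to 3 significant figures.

(106 × 10⁻³) / (8.79 × 10⁻⁶) = 12.06 × 10³

12100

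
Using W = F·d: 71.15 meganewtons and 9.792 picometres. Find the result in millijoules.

71.15 × 10^6 × 9.792 × 10^-12 = 696.7008 × 10^-6 J

0.6967008 millijoules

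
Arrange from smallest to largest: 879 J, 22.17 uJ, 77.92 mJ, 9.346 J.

22.17 uJ < 77.92 mJ < 9.346 J < 879 J

879 J = 879 J
22.17 uJ = 0.00002217 J
77.92 mJ = 0.07792 J
9.346 J = 9.346 J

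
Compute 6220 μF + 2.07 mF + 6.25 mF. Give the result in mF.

14.54 mF

In mF:
  6220 μF = 6220 × 10^-3 mF = 6.22
  2.07 mF → 2.07
  6.25 mF → 6.25
Sum: 6.22 + 2.07 + 6.25 = 14.54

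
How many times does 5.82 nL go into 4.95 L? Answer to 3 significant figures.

(4.95) / (5.82 × 10⁻⁹) = 0.8505 × 10⁹

851000000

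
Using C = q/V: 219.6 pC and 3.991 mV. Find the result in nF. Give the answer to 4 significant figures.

(219.6e-12) / (3.991e-3) = 55.0238e-9 F

55.02 nF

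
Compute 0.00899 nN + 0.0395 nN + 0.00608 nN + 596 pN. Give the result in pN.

650.57 pN

In pN:
  0.00899 nN = 0.00899 × 10³ pN = 8.99
  0.0395 nN = 0.0395 × 10³ pN = 39.5
  0.00608 nN = 0.00608 × 10³ pN = 6.08
  596 pN → 596
Sum: 8.99 + 39.5 + 6.08 + 596 = 650.57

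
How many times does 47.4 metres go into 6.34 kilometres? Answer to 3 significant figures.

(6.34 × 10³) / (47.4) = 0.1338 × 10³

134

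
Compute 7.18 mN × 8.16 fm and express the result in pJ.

7.18 × 10⁻³ × 8.16 × 10⁻¹⁵ = 58.5888 × 10⁻¹⁸ J

0.0000585888 pJ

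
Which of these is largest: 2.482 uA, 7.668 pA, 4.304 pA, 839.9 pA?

2.482 uA

2.482 uA = 0.000002482 A
7.668 pA = 0.000000000007668 A
4.304 pA = 0.000000000004304 A
839.9 pA = 0.0000000008399 A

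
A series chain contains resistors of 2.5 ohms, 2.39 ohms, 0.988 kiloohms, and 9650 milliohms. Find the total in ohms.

In ohms:
  2.5 ohms → 2.5
  2.39 ohms → 2.39
  0.988 kiloohms = 0.988 × 10^3 ohms = 988
  9650 milliohms = 9650 × 10^-3 ohms = 9.65
Sum: 2.5 + 2.39 + 988 + 9.65 = 1002.54

1002.54 ohms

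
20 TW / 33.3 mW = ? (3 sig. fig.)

(20 × 10¹²) / (33.3 × 10⁻³) = 0.6006 × 10¹⁵

601000000000000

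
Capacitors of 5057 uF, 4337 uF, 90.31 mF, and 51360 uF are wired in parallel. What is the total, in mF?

In mF:
  5057 uF = 5057 × 10^-3 mF = 5.057
  4337 uF = 4337 × 10^-3 mF = 4.337
  90.31 mF → 90.31
  51360 uF = 51360 × 10^-3 mF = 51.36
Sum: 5.057 + 4.337 + 90.31 + 51.36 = 151.064

151.064 mF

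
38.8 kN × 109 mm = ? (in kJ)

4.2292 kJ

38.8 × 10^3 × 109 × 10^-3 = 4229.2 J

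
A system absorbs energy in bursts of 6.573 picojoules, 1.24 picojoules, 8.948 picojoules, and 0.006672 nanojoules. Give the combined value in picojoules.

23.433 picojoules

In picojoules:
  6.573 picojoules → 6.573
  1.24 picojoules → 1.24
  8.948 picojoules → 8.948
  0.006672 nanojoules = 0.006672e3 picojoules = 6.672
Sum: 6.573 + 1.24 + 8.948 + 6.672 = 23.433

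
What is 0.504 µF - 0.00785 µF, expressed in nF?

496.15 nF

In nF:
  0.504 µF = 0.504 × 10^3 nF = 504
  0.00785 µF = 0.00785 × 10^3 nF = 7.85
Difference: 504 - 7.85 = 496.15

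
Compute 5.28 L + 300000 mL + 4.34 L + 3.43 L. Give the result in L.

313.05 L

In L:
  5.28 L → 5.28
  300000 mL = 300000 × 10⁻³ L = 300
  4.34 L → 4.34
  3.43 L → 3.43
Sum: 5.28 + 300 + 4.34 + 3.43 = 313.05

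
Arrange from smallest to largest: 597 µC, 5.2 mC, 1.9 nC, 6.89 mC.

1.9 nC < 597 µC < 5.2 mC < 6.89 mC

597 µC = 0.000597 C
5.2 mC = 0.0052 C
1.9 nC = 0.0000000019 C
6.89 mC = 0.00689 C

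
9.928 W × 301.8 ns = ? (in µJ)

9.928 × 301.8e-9 = 2996.2704e-9 J

2.9962704 µJ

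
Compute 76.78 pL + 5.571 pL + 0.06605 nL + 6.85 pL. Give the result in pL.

In pL:
  76.78 pL → 76.78
  5.571 pL → 5.571
  0.06605 nL = 0.06605 × 10³ pL = 66.05
  6.85 pL → 6.85
Sum: 76.78 + 5.571 + 66.05 + 6.85 = 155.251

155.251 pL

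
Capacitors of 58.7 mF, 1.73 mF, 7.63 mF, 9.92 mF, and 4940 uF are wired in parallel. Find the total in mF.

In mF:
  58.7 mF → 58.7
  1.73 mF → 1.73
  7.63 mF → 7.63
  9.92 mF → 9.92
  4940 uF = 4940 × 10⁻³ mF = 4.94
Sum: 58.7 + 1.73 + 7.63 + 9.92 + 4.94 = 82.92

82.92 mF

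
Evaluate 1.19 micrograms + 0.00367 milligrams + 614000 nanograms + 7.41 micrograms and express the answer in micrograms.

In micrograms:
  1.19 micrograms → 1.19
  0.00367 milligrams = 0.00367 × 10^3 micrograms = 3.67
  614000 nanograms = 614000 × 10^-3 micrograms = 614
  7.41 micrograms → 7.41
Sum: 1.19 + 3.67 + 614 + 7.41 = 626.27

626.27 micrograms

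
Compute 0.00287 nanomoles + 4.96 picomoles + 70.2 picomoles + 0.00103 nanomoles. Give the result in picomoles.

In picomoles:
  0.00287 nanomoles = 0.00287e3 picomoles = 2.87
  4.96 picomoles → 4.96
  70.2 picomoles → 70.2
  0.00103 nanomoles = 0.00103e3 picomoles = 1.03
Sum: 2.87 + 4.96 + 70.2 + 1.03 = 79.06

79.06 picomoles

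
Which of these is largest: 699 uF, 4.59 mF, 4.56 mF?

4.59 mF

699 uF = 0.000699 F
4.59 mF = 0.00459 F
4.56 mF = 0.00456 F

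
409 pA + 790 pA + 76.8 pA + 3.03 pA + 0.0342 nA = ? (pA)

In pA:
  409 pA → 409
  790 pA → 790
  76.8 pA → 76.8
  3.03 pA → 3.03
  0.0342 nA = 0.0342 × 10³ pA = 34.2
Sum: 409 + 790 + 76.8 + 3.03 + 34.2 = 1313.03

1313.03 pA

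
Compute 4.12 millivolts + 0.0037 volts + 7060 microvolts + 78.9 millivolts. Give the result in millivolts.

93.78 millivolts

In millivolts:
  4.12 millivolts → 4.12
  0.0037 volts = 0.0037e3 millivolts = 3.7
  7060 microvolts = 7060e-3 millivolts = 7.06
  78.9 millivolts → 78.9
Sum: 4.12 + 3.7 + 7.06 + 78.9 = 93.78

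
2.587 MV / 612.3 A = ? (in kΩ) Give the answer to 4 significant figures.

(2.587 × 10^6) / (612.3) = 0.00422505 × 10^6 Ω

4.225 kΩ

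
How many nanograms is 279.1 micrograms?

micro = 10⁻⁶, nano = 10⁻⁹; factor is 10³.
279.1 × 10³ = 279100

279100 nanograms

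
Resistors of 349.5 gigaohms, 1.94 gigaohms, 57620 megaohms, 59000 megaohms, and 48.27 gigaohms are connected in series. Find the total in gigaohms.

516.33 gigaohms

In gigaohms:
  349.5 gigaohms → 349.5
  1.94 gigaohms → 1.94
  57620 megaohms = 57620 × 10^-3 gigaohms = 57.62
  59000 megaohms = 59000 × 10^-3 gigaohms = 59
  48.27 gigaohms → 48.27
Sum: 349.5 + 1.94 + 57.62 + 59 + 48.27 = 516.33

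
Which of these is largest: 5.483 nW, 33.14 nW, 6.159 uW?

5.483 nW = 0.000000005483 W
33.14 nW = 0.00000003314 W
6.159 uW = 0.000006159 W

6.159 uW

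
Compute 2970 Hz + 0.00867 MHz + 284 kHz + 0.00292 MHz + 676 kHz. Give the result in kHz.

In kHz:
  2970 Hz = 2970 × 10^-3 kHz = 2.97
  0.00867 MHz = 0.00867 × 10^3 kHz = 8.67
  284 kHz → 284
  0.00292 MHz = 0.00292 × 10^3 kHz = 2.92
  676 kHz → 676
Sum: 2.97 + 8.67 + 284 + 2.92 + 676 = 974.56

974.56 kHz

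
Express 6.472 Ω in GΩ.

0.000000006472 GΩ

(no prefix) = 10⁰, giga = 10⁹; factor is 10⁻⁹.
6.472 × 10⁻⁹ = 0.000000006472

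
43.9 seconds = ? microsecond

(no prefix) = 10^0, micro = 10^-6; factor is 10^6.
43.9 × 10^6 = 43900000

43900000 microseconds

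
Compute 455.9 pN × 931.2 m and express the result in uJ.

0.42453408 uJ

455.9 × 10^-12 × 931.2 = 424534.08 × 10^-12 J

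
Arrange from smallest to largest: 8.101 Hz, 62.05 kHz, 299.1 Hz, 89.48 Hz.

8.101 Hz < 89.48 Hz < 299.1 Hz < 62.05 kHz

8.101 Hz = 8.101 Hz
62.05 kHz = 62050 Hz
299.1 Hz = 299.1 Hz
89.48 Hz = 89.48 Hz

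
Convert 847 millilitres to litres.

0.847 litres

milli = 10^-3, (no prefix) = 10^0; factor is 10^-3.
847 × 10^-3 = 0.847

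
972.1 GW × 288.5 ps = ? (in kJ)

972.1e9 × 288.5e-12 = 280450.85e-3 J

0.28045085 kJ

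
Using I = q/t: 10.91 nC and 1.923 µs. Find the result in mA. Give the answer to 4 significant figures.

5.673 mA

(10.91 × 10^-9) / (1.923 × 10^-6) = 5.67343 × 10^-3 A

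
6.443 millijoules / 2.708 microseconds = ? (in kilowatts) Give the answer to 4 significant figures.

2.379 kilowatts

(6.443e-3) / (2.708e-6) = 2.37925e3 W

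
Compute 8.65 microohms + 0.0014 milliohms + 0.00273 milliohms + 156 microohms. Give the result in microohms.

In microohms:
  8.65 microohms → 8.65
  0.0014 milliohms = 0.0014 × 10³ microohms = 1.4
  0.00273 milliohms = 0.00273 × 10³ microohms = 2.73
  156 microohms → 156
Sum: 8.65 + 1.4 + 2.73 + 156 = 168.78

168.78 microohms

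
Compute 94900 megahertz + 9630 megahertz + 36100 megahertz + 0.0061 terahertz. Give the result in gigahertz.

146.73 gigahertz

In gigahertz:
  94900 megahertz = 94900e-3 gigahertz = 94.9
  9630 megahertz = 9630e-3 gigahertz = 9.63
  36100 megahertz = 36100e-3 gigahertz = 36.1
  0.0061 terahertz = 0.0061e3 gigahertz = 6.1
Sum: 94.9 + 9.63 + 36.1 + 6.1 = 146.73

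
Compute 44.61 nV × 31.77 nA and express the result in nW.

0.0000014172597 nW

44.61 × 10^-9 × 31.77 × 10^-9 = 1417.2597 × 10^-18 W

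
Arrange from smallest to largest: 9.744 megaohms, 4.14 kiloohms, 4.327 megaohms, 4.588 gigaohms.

4.14 kiloohms < 4.327 megaohms < 9.744 megaohms < 4.588 gigaohms

9.744 megaohms = 9744000 ohms
4.14 kiloohms = 4140 ohms
4.327 megaohms = 4327000 ohms
4.588 gigaohms = 4588000000 ohms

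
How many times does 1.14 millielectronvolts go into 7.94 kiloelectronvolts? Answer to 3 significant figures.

(7.94 × 10³) / (1.14 × 10⁻³) = 6.965 × 10⁶

6960000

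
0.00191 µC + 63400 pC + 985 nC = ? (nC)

1050.31 nC

In nC:
  0.00191 µC = 0.00191 × 10³ nC = 1.91
  63400 pC = 63400 × 10⁻³ nC = 63.4
  985 nC → 985
Sum: 1.91 + 63.4 + 985 = 1050.31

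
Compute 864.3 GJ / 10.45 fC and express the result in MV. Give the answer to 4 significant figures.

82710000000000000000 MV

(864.3 × 10⁹) / (10.45 × 10⁻¹⁵) = 82.7081 × 10²⁴ V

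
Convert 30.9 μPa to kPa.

0.0000000309 kPa

micro = 1e-6, kilo = 1e3; factor is 1e-9.
30.9 × 1e-9 = 0.0000000309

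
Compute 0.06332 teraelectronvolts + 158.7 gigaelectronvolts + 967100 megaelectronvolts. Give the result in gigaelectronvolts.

1189.12 gigaelectronvolts

In gigaelectronvolts:
  0.06332 teraelectronvolts = 0.06332 × 10^3 gigaelectronvolts = 63.32
  158.7 gigaelectronvolts → 158.7
  967100 megaelectronvolts = 967100 × 10^-3 gigaelectronvolts = 967.1
Sum: 63.32 + 158.7 + 967.1 = 1189.12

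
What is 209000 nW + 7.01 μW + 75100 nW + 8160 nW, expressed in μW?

299.27 μW

In μW:
  209000 nW = 209000e-3 μW = 209
  7.01 μW → 7.01
  75100 nW = 75100e-3 μW = 75.1
  8160 nW = 8160e-3 μW = 8.16
Sum: 209 + 7.01 + 75.1 + 8.16 = 299.27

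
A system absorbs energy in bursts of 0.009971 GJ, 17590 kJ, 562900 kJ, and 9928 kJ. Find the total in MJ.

600.389 MJ

In MJ:
  0.009971 GJ = 0.009971 × 10^3 MJ = 9.971
  17590 kJ = 17590 × 10^-3 MJ = 17.59
  562900 kJ = 562900 × 10^-3 MJ = 562.9
  9928 kJ = 9928 × 10^-3 MJ = 9.928
Sum: 9.971 + 17.59 + 562.9 + 9.928 = 600.389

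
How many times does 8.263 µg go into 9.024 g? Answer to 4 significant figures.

1092000

(9.024) / (8.263 × 10^-6) = 1.0921 × 10^6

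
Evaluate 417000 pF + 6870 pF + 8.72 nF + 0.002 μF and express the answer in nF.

In nF:
  417000 pF = 417000 × 10^-3 nF = 417
  6870 pF = 6870 × 10^-3 nF = 6.87
  8.72 nF → 8.72
  0.002 μF = 0.002 × 10^3 nF = 2
Sum: 417 + 6.87 + 8.72 + 2 = 434.59

434.59 nF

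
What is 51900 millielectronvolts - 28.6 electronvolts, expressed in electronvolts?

In electronvolts:
  51900 millielectronvolts = 51900e-3 electronvolts = 51.9
  28.6 electronvolts → 28.6
Difference: 51.9 - 28.6 = 23.3

23.3 electronvolts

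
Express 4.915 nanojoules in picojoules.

nano = 10⁻⁹, pico = 10⁻¹²; factor is 10³.
4.915 × 10³ = 4915

4915 picojoules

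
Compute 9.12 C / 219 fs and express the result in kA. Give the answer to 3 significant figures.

(9.12) / (219 × 10⁻¹⁵) = 0.041644 × 10¹⁵ A

41600000000 kA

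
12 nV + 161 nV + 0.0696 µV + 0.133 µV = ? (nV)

In nV:
  12 nV → 12
  161 nV → 161
  0.0696 µV = 0.0696 × 10^3 nV = 69.6
  0.133 µV = 0.133 × 10^3 nV = 133
Sum: 12 + 161 + 69.6 + 133 = 375.6

375.6 nV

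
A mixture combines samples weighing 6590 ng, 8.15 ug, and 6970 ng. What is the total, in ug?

In ug:
  6590 ng = 6590 × 10⁻³ ug = 6.59
  8.15 ug → 8.15
  6970 ng = 6970 × 10⁻³ ug = 6.97
Sum: 6.59 + 8.15 + 6.97 = 21.71

21.71 ug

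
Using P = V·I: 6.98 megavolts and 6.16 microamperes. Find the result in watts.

6.98 × 10⁶ × 6.16 × 10⁻⁶ = 42.9968 W

42.9968 watts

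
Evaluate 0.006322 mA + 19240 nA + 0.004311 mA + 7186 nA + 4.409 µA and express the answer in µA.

41.468 µA

In µA:
  0.006322 mA = 0.006322 × 10^3 µA = 6.322
  19240 nA = 19240 × 10^-3 µA = 19.24
  0.004311 mA = 0.004311 × 10^3 µA = 4.311
  7186 nA = 7186 × 10^-3 µA = 7.186
  4.409 µA → 4.409
Sum: 6.322 + 19.24 + 4.311 + 7.186 + 4.409 = 41.468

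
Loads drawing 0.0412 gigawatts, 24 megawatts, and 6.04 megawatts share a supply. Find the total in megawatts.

In megawatts:
  0.0412 gigawatts = 0.0412 × 10^3 megawatts = 41.2
  24 megawatts → 24
  6.04 megawatts → 6.04
Sum: 41.2 + 24 + 6.04 = 71.24

71.24 megawatts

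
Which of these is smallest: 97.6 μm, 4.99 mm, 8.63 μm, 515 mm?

97.6 μm = 0.0000976 m
4.99 mm = 0.00499 m
8.63 μm = 0.00000863 m
515 mm = 0.515 m

8.63 μm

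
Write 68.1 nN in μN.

0.0681 μN

nano = 1e-9, micro = 1e-6; factor is 1e-3.
68.1 × 1e-3 = 0.0681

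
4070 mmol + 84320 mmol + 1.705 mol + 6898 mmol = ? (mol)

In mol:
  4070 mmol = 4070e-3 mol = 4.07
  84320 mmol = 84320e-3 mol = 84.32
  1.705 mol → 1.705
  6898 mmol = 6898e-3 mol = 6.898
Sum: 4.07 + 84.32 + 1.705 + 6.898 = 96.993

96.993 mol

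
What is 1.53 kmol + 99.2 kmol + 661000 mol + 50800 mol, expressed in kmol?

In kmol:
  1.53 kmol → 1.53
  99.2 kmol → 99.2
  661000 mol = 661000e-3 kmol = 661
  50800 mol = 50800e-3 kmol = 50.8
Sum: 1.53 + 99.2 + 661 + 50.8 = 812.53

812.53 kmol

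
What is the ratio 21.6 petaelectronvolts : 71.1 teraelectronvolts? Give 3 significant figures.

(21.6 × 10¹⁵) / (71.1 × 10¹²) = 0.3038 × 10³

304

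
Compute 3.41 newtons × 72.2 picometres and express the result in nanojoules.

3.41 × 72.2e-12 = 246.202e-12 J

0.246202 nanojoules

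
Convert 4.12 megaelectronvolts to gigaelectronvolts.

0.00412 gigaelectronvolts

mega = 10⁶, giga = 10⁹; factor is 10⁻³.
4.12 × 10⁻³ = 0.00412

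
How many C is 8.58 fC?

femto = 10^-15, (no prefix) = 10^0; factor is 10^-15.
8.58 × 10^-15 = 0.00000000000000858

0.00000000000000858 C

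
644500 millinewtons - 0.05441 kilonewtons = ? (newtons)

In newtons:
  644500 millinewtons = 644500 × 10^-3 newtons = 644.5
  0.05441 kilonewtons = 0.05441 × 10^3 newtons = 54.41
Difference: 644.5 - 54.41 = 590.09

590.09 newtons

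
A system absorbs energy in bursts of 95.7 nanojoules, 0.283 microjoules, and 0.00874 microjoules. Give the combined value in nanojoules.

387.44 nanojoules

In nanojoules:
  95.7 nanojoules → 95.7
  0.283 microjoules = 0.283 × 10^3 nanojoules = 283
  0.00874 microjoules = 0.00874 × 10^3 nanojoules = 8.74
Sum: 95.7 + 283 + 8.74 = 387.44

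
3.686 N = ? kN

(no prefix) = 10^0, kilo = 10^3; factor is 10^-3.
3.686 × 10^-3 = 0.003686

0.003686 kN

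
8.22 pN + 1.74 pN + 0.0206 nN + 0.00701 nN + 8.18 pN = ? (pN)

45.75 pN

In pN:
  8.22 pN → 8.22
  1.74 pN → 1.74
  0.0206 nN = 0.0206e3 pN = 20.6
  0.00701 nN = 0.00701e3 pN = 7.01
  8.18 pN → 8.18
Sum: 8.22 + 1.74 + 20.6 + 7.01 + 8.18 = 45.75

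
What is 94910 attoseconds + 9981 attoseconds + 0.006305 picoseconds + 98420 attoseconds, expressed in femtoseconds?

In femtoseconds:
  94910 attoseconds = 94910 × 10^-3 femtoseconds = 94.91
  9981 attoseconds = 9981 × 10^-3 femtoseconds = 9.981
  0.006305 picoseconds = 0.006305 × 10^3 femtoseconds = 6.305
  98420 attoseconds = 98420 × 10^-3 femtoseconds = 98.42
Sum: 94.91 + 9.981 + 6.305 + 98.42 = 209.616

209.616 femtoseconds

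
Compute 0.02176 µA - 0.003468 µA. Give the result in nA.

In nA:
  0.02176 µA = 0.02176 × 10^3 nA = 21.76
  0.003468 µA = 0.003468 × 10^3 nA = 3.468
Difference: 21.76 - 3.468 = 18.292

18.292 nA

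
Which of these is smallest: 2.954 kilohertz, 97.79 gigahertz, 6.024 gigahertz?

2.954 kilohertz = 2954 hertz
97.79 gigahertz = 97790000000 hertz
6.024 gigahertz = 6024000000 hertz

2.954 kilohertz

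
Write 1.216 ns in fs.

nano = 10^-9, femto = 10^-15; factor is 10^6.
1.216 × 10^6 = 1216000

1216000 fs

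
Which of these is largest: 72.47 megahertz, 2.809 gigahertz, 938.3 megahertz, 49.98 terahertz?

72.47 megahertz = 72470000 hertz
2.809 gigahertz = 2809000000 hertz
938.3 megahertz = 938300000 hertz
49.98 terahertz = 49980000000000 hertz

49.98 terahertz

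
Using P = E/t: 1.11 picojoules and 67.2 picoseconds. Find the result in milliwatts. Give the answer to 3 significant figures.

16.5 milliwatts

(1.11 × 10^-12) / (67.2 × 10^-12) = 0.016518 W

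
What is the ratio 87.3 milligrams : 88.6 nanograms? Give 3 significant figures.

(87.3 × 10⁻³) / (88.6 × 10⁻⁹) = 0.9853 × 10⁶

985000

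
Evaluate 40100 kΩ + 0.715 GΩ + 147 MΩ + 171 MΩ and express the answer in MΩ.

In MΩ:
  40100 kΩ = 40100e-3 MΩ = 40.1
  0.715 GΩ = 0.715e3 MΩ = 715
  147 MΩ → 147
  171 MΩ → 171
Sum: 40.1 + 715 + 147 + 171 = 1073.1

1073.1 MΩ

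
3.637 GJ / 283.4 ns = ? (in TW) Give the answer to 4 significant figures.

12830 TW

(3.637 × 10⁹) / (283.4 × 10⁻⁹) = 0.0128335 × 10¹⁸ W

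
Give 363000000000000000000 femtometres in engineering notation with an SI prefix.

363 kilometres

= 363e3 metres; 1e3 is kilo.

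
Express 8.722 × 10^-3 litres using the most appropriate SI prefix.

= 8.722 × 10^-3 litres; 10^-3 is milli.

8.722 millilitres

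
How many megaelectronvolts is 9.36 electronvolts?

(no prefix) = 10^0, mega = 10^6; factor is 10^-6.
9.36 × 10^-6 = 0.00000936

0.00000936 megaelectronvolts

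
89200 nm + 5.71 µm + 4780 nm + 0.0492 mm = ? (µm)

In µm:
  89200 nm = 89200e-3 µm = 89.2
  5.71 µm → 5.71
  4780 nm = 4780e-3 µm = 4.78
  0.0492 mm = 0.0492e3 µm = 49.2
Sum: 89.2 + 5.71 + 4.78 + 49.2 = 148.89

148.89 µm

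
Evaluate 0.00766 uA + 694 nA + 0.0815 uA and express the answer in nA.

In nA:
  0.00766 uA = 0.00766e3 nA = 7.66
  694 nA → 694
  0.0815 uA = 0.0815e3 nA = 81.5
Sum: 7.66 + 694 + 81.5 = 783.16

783.16 nA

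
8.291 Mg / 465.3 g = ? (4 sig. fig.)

(8.291e6) / (465.3) = 0.017819e6

17820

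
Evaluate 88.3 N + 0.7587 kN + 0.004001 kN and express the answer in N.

In N:
  88.3 N → 88.3
  0.7587 kN = 0.7587e3 N = 758.7
  0.004001 kN = 0.004001e3 N = 4.001
Sum: 88.3 + 758.7 + 4.001 = 851.001

851.001 N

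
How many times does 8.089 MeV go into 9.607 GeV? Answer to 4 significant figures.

(9.607e9) / (8.089e6) = 1.1877e3

1188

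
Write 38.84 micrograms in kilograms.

0.00000003884 kilograms

micro = 10^-6, kilo = 10^3; factor is 10^-9.
38.84 × 10^-9 = 0.00000003884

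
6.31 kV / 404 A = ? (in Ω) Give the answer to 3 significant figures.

15.6 Ω

(6.31e3) / (404) = 0.015619e3 Ω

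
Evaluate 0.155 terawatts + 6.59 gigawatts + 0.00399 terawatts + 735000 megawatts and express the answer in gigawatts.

900.58 gigawatts

In gigawatts:
  0.155 terawatts = 0.155e3 gigawatts = 155
  6.59 gigawatts → 6.59
  0.00399 terawatts = 0.00399e3 gigawatts = 3.99
  735000 megawatts = 735000e-3 gigawatts = 735
Sum: 155 + 6.59 + 3.99 + 735 = 900.58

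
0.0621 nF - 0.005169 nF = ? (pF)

In pF:
  0.0621 nF = 0.0621 × 10^3 pF = 62.1
  0.005169 nF = 0.005169 × 10^3 pF = 5.169
Difference: 62.1 - 5.169 = 56.931

56.931 pF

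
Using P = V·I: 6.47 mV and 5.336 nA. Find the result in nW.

0.03452392 nW

6.47 × 10⁻³ × 5.336 × 10⁻⁹ = 34.52392 × 10⁻¹² W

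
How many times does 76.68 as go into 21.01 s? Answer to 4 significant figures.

(21.01) / (76.68e-18) = 0.274e18

274000000000000000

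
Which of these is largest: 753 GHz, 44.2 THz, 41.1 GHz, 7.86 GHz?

44.2 THz

753 GHz = 753000000000 Hz
44.2 THz = 44200000000000 Hz
41.1 GHz = 41100000000 Hz
7.86 GHz = 7860000000 Hz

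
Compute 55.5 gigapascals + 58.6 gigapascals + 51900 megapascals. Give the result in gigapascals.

166 gigapascals

In gigapascals:
  55.5 gigapascals → 55.5
  58.6 gigapascals → 58.6
  51900 megapascals = 51900e-3 gigapascals = 51.9
Sum: 55.5 + 58.6 + 51.9 = 166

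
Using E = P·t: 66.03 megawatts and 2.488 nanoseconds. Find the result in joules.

0.16428264 joules

66.03e6 × 2.488e-9 = 164.28264e-3 J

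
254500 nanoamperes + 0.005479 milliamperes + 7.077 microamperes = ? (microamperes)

In microamperes:
  254500 nanoamperes = 254500 × 10⁻³ microamperes = 254.5
  0.005479 milliamperes = 0.005479 × 10³ microamperes = 5.479
  7.077 microamperes → 7.077
Sum: 254.5 + 5.479 + 7.077 = 267.056

267.056 microamperes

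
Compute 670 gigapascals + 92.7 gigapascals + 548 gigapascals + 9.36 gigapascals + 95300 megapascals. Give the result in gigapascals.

In gigapascals:
  670 gigapascals → 670
  92.7 gigapascals → 92.7
  548 gigapascals → 548
  9.36 gigapascals → 9.36
  95300 megapascals = 95300 × 10^-3 gigapascals = 95.3
Sum: 670 + 92.7 + 548 + 9.36 + 95.3 = 1415.36

1415.36 gigapascals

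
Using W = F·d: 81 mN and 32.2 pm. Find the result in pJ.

81 × 10⁻³ × 32.2 × 10⁻¹² = 2608.2 × 10⁻¹⁵ J

2.6082 pJ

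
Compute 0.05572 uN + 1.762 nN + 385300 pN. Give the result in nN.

442.782 nN

In nN:
  0.05572 uN = 0.05572 × 10^3 nN = 55.72
  1.762 nN → 1.762
  385300 pN = 385300 × 10^-3 nN = 385.3
Sum: 55.72 + 1.762 + 385.3 = 442.782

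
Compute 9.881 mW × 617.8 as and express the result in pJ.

0.0000061044818 pJ

9.881 × 10⁻³ × 617.8 × 10⁻¹⁸ = 6104.4818 × 10⁻²¹ J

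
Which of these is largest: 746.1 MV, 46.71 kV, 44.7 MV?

746.1 MV

746.1 MV = 746100000 V
46.71 kV = 46710 V
44.7 MV = 44700000 V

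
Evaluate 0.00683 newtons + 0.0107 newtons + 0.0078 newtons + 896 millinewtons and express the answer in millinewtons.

In millinewtons:
  0.00683 newtons = 0.00683e3 millinewtons = 6.83
  0.0107 newtons = 0.0107e3 millinewtons = 10.7
  0.0078 newtons = 0.0078e3 millinewtons = 7.8
  896 millinewtons → 896
Sum: 6.83 + 10.7 + 7.8 + 896 = 921.33

921.33 millinewtons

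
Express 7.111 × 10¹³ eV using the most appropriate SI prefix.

= 71.11 × 10¹² eV; 10¹² is tera.

71.11 TeV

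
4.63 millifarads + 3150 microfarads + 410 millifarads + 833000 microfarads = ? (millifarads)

1250.78 millifarads

In millifarads:
  4.63 millifarads → 4.63
  3150 microfarads = 3150 × 10⁻³ millifarads = 3.15
  410 millifarads → 410
  833000 microfarads = 833000 × 10⁻³ millifarads = 833
Sum: 4.63 + 3.15 + 410 + 833 = 1250.78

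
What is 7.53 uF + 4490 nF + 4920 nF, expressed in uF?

In uF:
  7.53 uF → 7.53
  4490 nF = 4490 × 10^-3 uF = 4.49
  4920 nF = 4920 × 10^-3 uF = 4.92
Sum: 7.53 + 4.49 + 4.92 = 16.94

16.94 uF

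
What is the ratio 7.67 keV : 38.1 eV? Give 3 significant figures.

(7.67 × 10^3) / (38.1) = 0.2013 × 10^3

201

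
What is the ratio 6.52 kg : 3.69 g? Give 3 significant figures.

(6.52 × 10^3) / (3.69) = 1.767 × 10^3

1770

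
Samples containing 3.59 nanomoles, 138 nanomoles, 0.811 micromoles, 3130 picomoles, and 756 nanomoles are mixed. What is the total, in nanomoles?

1711.72 nanomoles

In nanomoles:
  3.59 nanomoles → 3.59
  138 nanomoles → 138
  0.811 micromoles = 0.811 × 10³ nanomoles = 811
  3130 picomoles = 3130 × 10⁻³ nanomoles = 3.13
  756 nanomoles → 756
Sum: 3.59 + 138 + 811 + 3.13 + 756 = 1711.72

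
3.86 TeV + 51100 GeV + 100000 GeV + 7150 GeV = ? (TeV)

162.11 TeV

In TeV:
  3.86 TeV → 3.86
  51100 GeV = 51100 × 10⁻³ TeV = 51.1
  100000 GeV = 100000 × 10⁻³ TeV = 100
  7150 GeV = 7150 × 10⁻³ TeV = 7.15
Sum: 3.86 + 51.1 + 100 + 7.15 = 162.11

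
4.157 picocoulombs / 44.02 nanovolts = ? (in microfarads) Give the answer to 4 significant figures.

94.43 microfarads

(4.157e-12) / (44.02e-9) = 0.0944343e-3 F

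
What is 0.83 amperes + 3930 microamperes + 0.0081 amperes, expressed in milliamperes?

In milliamperes:
  0.83 amperes = 0.83 × 10³ milliamperes = 830
  3930 microamperes = 3930 × 10⁻³ milliamperes = 3.93
  0.0081 amperes = 0.0081 × 10³ milliamperes = 8.1
Sum: 830 + 3.93 + 8.1 = 842.03

842.03 milliamperes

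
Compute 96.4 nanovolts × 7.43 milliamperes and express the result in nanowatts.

0.716252 nanowatts

96.4 × 10^-9 × 7.43 × 10^-3 = 716.252 × 10^-12 W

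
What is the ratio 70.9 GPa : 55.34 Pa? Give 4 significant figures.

(70.9 × 10^9) / (55.34) = 1.2812 × 10^9

1281000000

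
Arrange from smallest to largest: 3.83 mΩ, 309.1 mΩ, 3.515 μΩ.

3.515 μΩ < 3.83 mΩ < 309.1 mΩ

3.83 mΩ = 0.00383 Ω
309.1 mΩ = 0.3091 Ω
3.515 μΩ = 0.000003515 Ω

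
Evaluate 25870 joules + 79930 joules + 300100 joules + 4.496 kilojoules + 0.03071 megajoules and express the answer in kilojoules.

441.106 kilojoules

In kilojoules:
  25870 joules = 25870 × 10⁻³ kilojoules = 25.87
  79930 joules = 79930 × 10⁻³ kilojoules = 79.93
  300100 joules = 300100 × 10⁻³ kilojoules = 300.1
  4.496 kilojoules → 4.496
  0.03071 megajoules = 0.03071 × 10³ kilojoules = 30.71
Sum: 25.87 + 79.93 + 300.1 + 4.496 + 30.71 = 441.106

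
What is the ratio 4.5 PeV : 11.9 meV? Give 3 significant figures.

(4.5 × 10¹⁵) / (11.9 × 10⁻³) = 0.3782 × 10¹⁸

378000000000000000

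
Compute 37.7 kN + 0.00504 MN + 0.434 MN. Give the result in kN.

476.74 kN

In kN:
  37.7 kN → 37.7
  0.00504 MN = 0.00504e3 kN = 5.04
  0.434 MN = 0.434e3 kN = 434
Sum: 37.7 + 5.04 + 434 = 476.74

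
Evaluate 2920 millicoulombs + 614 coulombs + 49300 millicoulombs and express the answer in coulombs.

666.22 coulombs

In coulombs:
  2920 millicoulombs = 2920 × 10⁻³ coulombs = 2.92
  614 coulombs → 614
  49300 millicoulombs = 49300 × 10⁻³ coulombs = 49.3
Sum: 2.92 + 614 + 49.3 = 666.22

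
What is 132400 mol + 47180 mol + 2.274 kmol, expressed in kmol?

181.854 kmol

In kmol:
  132400 mol = 132400 × 10⁻³ kmol = 132.4
  47180 mol = 47180 × 10⁻³ kmol = 47.18
  2.274 kmol → 2.274
Sum: 132.4 + 47.18 + 2.274 = 181.854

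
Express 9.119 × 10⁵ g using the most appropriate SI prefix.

911.9 kg

= 911.9 × 10³ g; 10³ is kilo.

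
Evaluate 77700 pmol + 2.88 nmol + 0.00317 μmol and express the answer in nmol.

83.75 nmol

In nmol:
  77700 pmol = 77700e-3 nmol = 77.7
  2.88 nmol → 2.88
  0.00317 μmol = 0.00317e3 nmol = 3.17
Sum: 77.7 + 2.88 + 3.17 = 83.75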